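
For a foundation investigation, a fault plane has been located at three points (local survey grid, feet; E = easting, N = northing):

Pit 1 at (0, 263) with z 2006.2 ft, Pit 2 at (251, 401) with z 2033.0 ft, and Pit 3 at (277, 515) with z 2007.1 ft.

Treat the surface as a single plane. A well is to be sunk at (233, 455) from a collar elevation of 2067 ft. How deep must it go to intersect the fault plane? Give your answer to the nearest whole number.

54 ft

Two edge vectors: Pit 1→Pit 2 = (251, 138, 26.8), Pit 1→Pit 3 = (277, 252, 0.9).
Normal n = (Pit 1→Pit 2) × (Pit 1→Pit 3) = (-6629.4, 7197.7, 25026).
So ∂z/∂E = −n_x/n_z = 0.26490 and ∂z/∂N = −n_y/n_z = −0.28761.
Intercept c from Pit 1: 2006.2 + 0.00 + 75.64 = 2081.84.
At (233, 455): z_contact = 61.7 − 130.9 + 2081.84 = 2012.7 ft.
Depth below ground = 2067 − 2012.7 = 54 ft.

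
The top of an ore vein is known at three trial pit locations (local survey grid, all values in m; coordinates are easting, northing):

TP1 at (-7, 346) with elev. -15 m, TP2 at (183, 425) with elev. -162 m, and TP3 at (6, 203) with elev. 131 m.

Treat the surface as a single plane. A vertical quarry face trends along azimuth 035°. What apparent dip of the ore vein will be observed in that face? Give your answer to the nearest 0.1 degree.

46.5°

Two edge vectors: TP1→TP2 = (190, 79, -147), TP1→TP3 = (13, -143, 146).
Normal n = (TP1→TP2) × (TP1→TP3) = (-9487, -29651, -28197).
So ∂z/∂easting = −n_x/n_z = −0.33645 and ∂z/∂northing = −n_y/n_z = −1.05157.
Unit vector along 035° is (sin 35°, cos 35°) = (0.5736, 0.8192).
Slope in that direction = a·(0.5736) + b·(0.8192) = −1.05437.
Apparent dip = arctan|1.05437| = 46.5° (true dip is 47.8°, so apparent ≤ true as expected).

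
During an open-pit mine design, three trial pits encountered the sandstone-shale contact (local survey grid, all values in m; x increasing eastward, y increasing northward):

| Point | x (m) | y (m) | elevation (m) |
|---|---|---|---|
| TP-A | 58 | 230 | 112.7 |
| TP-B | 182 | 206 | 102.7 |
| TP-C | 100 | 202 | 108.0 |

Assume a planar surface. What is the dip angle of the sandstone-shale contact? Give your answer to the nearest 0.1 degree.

Let the plane be z = a·x + b·y + c.
TP-B−TP-A: 124a − 24b = −10;  TP-C−TP-A: 42a − 28b = −4.7.
Solving gives a = −0.06786, b = 0.06607.
Gradient magnitude |∇z| = √(a² + b²) = √(0.00460 + 0.00437) = 0.09471.
True dip = arctan(0.09471) = 5.4°, dipping toward SE (azimuth ≈ 134°).

5.4°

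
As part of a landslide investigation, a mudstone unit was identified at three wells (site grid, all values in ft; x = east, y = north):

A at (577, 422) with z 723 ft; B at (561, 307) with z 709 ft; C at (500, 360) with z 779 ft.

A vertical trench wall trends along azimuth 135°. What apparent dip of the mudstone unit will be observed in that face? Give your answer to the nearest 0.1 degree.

39.9°

Let the plane be z = a·x + b·y + c.
B−A: −16a − 115b = −14;  C−A: −77a − 62b = 56.
Solving gives a = −0.92942, b = 0.25105.
Unit vector along 135° is (sin 135°, cos 135°) = (0.7071, -0.7071).
Slope in that direction = a·(0.7071) + b·(-0.7071) = −0.83472.
Apparent dip = arctan|0.83472| = 39.9° (true dip is 43.9°, so apparent ≤ true as expected).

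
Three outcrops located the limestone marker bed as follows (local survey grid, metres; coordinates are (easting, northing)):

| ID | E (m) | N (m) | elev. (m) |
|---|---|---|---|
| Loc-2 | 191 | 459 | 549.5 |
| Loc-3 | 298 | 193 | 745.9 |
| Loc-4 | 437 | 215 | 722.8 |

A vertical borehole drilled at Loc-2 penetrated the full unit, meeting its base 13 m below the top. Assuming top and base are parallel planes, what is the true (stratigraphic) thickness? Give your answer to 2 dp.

Let the plane be z = a·E + b·N + c.
Loc-3−Loc-2: 107a − 266b = 196.4;  Loc-4−Loc-2: 246a − 244b = 173.3.
Solving gives a = −0.04637, b = −0.75700.
|∇z| = √(a²+b²) = 0.75842, so dip δ = arctan(0.75842) = 37.18°.
True thickness = vertical thickness × cos δ = 13 × cos 37.18° = 10.36 m.

10.36 m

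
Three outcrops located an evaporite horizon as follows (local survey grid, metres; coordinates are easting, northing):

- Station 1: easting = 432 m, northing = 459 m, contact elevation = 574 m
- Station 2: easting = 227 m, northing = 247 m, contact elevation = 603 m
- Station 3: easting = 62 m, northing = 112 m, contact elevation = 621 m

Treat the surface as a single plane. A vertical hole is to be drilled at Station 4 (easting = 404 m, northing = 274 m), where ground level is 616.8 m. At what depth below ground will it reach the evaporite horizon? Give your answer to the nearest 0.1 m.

15.4 m

Let the plane be z = a·easting + b·northing + c.
Station 2−Station 1: −205a − 212b = 29;  Station 3−Station 1: −370a − 347b = 47.
Solving gives a = 0.01355, b = −0.14990.
Then c = 574 − a·432 − b·459 = 636.95.
At (404, 274): z_contact = 5.48 − 41.07 + 636.95 = 601.35 m.
Depth below ground = 616.8 − 601.35 = 15.4 m.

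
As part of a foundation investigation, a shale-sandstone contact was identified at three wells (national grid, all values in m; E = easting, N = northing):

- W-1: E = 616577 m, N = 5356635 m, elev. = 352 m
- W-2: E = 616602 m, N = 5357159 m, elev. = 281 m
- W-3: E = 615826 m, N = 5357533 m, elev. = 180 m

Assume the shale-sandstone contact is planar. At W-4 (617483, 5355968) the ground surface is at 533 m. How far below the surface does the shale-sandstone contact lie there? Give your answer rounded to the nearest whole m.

31 m

Let the plane be z = a·E + b·N + c.
W-2−W-1: 25a + 524b = −71;  W-3−W-1: −751a + 898b = −172.
Solving gives a = 0.06339339, b = −0.13852068.
Then c = 352 − a·616577 − b·5356635 = 703269.80.
At (617483, 5355968): z_contact = 39144.3 − 741912.3 + 703269.80 = 501.8 m.
Depth below ground = 533 − 501.8 = 31 m.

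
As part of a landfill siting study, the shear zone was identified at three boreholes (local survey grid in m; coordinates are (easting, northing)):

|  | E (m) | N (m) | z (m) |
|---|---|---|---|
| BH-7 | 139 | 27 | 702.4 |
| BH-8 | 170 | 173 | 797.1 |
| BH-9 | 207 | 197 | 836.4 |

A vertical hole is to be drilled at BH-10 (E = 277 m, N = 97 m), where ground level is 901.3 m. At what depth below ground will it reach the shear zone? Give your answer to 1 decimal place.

Let the plane be z = a·E + b·N + c.
BH-8−BH-7: 31a + 146b = 94.7;  BH-9−BH-7: 68a + 170b = 134.
Solving gives a = 0.74388, b = 0.49068.
Then c = 702.4 − a·139 − b·27 = 585.75.
At (277, 97): z_contact = 206.06 + 47.60 + 585.75 = 839.40 m.
Depth below ground = 901.3 − 839.40 = 61.9 m.

61.9 m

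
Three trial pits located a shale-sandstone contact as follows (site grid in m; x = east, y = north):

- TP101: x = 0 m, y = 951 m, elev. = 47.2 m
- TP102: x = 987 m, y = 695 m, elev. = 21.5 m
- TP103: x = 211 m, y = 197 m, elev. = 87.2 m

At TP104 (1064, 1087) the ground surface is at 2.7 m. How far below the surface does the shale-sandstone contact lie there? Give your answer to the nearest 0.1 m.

10.0 m

Let the plane be z = a·x + b·y + c.
TP102−TP101: 987a − 256b = −25.7;  TP103−TP101: 211a − 754b = 40.
Solving gives a = −0.042913, b = −0.065059.
Then c = 47.2 − a·0 − b·951 = 109.07.
At (1064, 1087): z_contact = −45.66 − 70.72 + 109.07 = -7.31 m.
Depth below ground = 2.7 − (-7.31) = 10.0 m.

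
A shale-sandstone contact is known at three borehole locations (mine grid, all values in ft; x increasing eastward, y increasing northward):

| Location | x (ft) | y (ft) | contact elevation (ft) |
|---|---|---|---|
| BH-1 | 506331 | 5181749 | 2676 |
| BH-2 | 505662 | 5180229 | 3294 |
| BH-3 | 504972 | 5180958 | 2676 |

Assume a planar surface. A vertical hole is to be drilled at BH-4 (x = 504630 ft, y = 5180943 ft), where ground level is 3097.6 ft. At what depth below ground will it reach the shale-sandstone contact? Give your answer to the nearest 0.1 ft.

522.2 ft

Two edge vectors: BH-1→BH-2 = (-669, -1520, 618), BH-1→BH-3 = (-1359, -791, 0).
Normal n = (BH-1→BH-2) × (BH-1→BH-3) = (488838, -839862, -1536501).
So ∂z/∂x = −n_x/n_z = 0.318150135 and ∂z/∂y = −n_y/n_z = −0.546606868.
Intercept c from BH-1: 2676 − 161089.28 + 2832379.59 = 2673966.32.
At (504630, 5180943): z_contact = 160548.10 − 2831939.03 + 2673966.32 = 2575.39 ft.
Depth below ground = 3097.6 − 2575.39 = 522.2 ft.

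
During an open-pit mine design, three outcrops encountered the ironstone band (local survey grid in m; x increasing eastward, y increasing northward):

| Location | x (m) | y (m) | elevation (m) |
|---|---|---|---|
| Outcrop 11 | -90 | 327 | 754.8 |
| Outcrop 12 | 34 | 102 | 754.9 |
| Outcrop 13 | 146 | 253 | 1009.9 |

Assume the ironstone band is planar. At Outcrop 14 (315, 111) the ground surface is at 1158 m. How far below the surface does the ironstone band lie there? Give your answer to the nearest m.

29 m

Two edge vectors: Outcrop 11→Outcrop 12 = (124, -225, 0.1), Outcrop 11→Outcrop 13 = (236, -74, 255.1).
Normal n = (Outcrop 11→Outcrop 12) × (Outcrop 11→Outcrop 13) = (-57390.1, -31608.8, 43924).
So ∂z/∂x = −n_x/n_z = 1.30658 and ∂z/∂y = −n_y/n_z = 0.71962.
Intercept c from Outcrop 11: 754.8 + 117.59 − 235.32 = 637.07.
At (315, 111): z_contact = 411.6 + 79.9 + 637.07 = 1128.5 m.
Depth below ground = 1158 − 1128.5 = 29 m.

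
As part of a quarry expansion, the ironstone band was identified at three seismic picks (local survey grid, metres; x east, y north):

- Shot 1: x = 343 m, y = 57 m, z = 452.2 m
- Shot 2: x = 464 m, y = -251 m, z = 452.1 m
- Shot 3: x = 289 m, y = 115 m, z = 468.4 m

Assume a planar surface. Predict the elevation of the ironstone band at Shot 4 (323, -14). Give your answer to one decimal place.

477.0 m

Two edge vectors: Shot 1→Shot 2 = (121, -308, -0.1), Shot 1→Shot 3 = (-54, 58, 16.2).
Normal n = (Shot 1→Shot 2) × (Shot 1→Shot 3) = (-4983.8, -1954.8, -9614).
So ∂z/∂x = −n_x/n_z = −0.51839 and ∂z/∂y = −n_y/n_z = −0.20333.
Intercept c from Shot 1: 452.2 + 177.81 + 11.59 = 641.60.
At (323, -14): z = −167.4 + 2.8 + 641.60 = 477.0 m.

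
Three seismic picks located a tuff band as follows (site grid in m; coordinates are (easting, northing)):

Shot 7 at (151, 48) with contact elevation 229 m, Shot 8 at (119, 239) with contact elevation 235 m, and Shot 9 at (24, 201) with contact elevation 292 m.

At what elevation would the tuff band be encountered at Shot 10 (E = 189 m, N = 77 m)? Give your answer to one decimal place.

205.3 m

Two edge vectors: Shot 7→Shot 8 = (-32, 191, 6), Shot 7→Shot 9 = (-127, 153, 63).
Normal n = (Shot 7→Shot 8) × (Shot 7→Shot 9) = (11115, 1254, 19361).
So ∂z/∂E = −n_x/n_z = −0.57409 and ∂z/∂N = −n_y/n_z = −0.06477.
Intercept c from Shot 7: 229 + 86.69 + 3.11 = 318.80.
At (189, 77): z = −108.5 − 5.0 + 318.80 = 205.3 m.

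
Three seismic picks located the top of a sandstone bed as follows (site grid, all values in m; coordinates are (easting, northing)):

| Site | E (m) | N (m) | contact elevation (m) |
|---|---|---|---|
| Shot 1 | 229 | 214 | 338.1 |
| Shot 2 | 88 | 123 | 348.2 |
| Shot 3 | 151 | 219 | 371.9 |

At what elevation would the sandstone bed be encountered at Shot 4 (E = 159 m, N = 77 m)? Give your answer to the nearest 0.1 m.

296.3 m

Two edge vectors: Shot 1→Shot 2 = (-141, -91, 10.1), Shot 1→Shot 3 = (-78, 5, 33.8).
Normal n = (Shot 1→Shot 2) × (Shot 1→Shot 3) = (-3126.3, 3978, -7803).
So ∂z/∂E = −n_x/n_z = −0.40065 and ∂z/∂N = −n_y/n_z = 0.50980.
Intercept c from Shot 1: 338.1 + 91.75 − 109.10 = 320.75.
At (159, 77): z = −63.7 + 39.3 + 320.75 = 296.3 m.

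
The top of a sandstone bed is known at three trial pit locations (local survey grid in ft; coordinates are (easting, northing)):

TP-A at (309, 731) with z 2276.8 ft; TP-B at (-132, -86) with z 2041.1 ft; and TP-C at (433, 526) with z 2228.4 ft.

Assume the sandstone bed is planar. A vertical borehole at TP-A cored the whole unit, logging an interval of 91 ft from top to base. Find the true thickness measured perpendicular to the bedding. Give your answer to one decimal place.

Let the plane be z = a·E + b·N + c.
TP-B−TP-A: −441a − 817b = −235.7;  TP-C−TP-A: 124a − 205b = −48.4.
Solving gives a = 0.04578, b = 0.26379.
|∇z| = √(a²+b²) = 0.26773, so dip δ = arctan(0.26773) = 14.99°.
True thickness = vertical thickness × cos δ = 91 × cos 14.99° = 87.9 ft.

87.9 ft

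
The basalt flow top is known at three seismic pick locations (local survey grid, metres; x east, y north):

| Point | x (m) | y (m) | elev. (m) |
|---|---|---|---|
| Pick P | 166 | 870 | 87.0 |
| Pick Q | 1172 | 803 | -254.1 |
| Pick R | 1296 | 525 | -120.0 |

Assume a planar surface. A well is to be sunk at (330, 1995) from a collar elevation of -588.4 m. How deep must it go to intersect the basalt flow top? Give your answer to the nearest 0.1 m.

122.0 m

Let the plane be z = a·x + b·y + c.
Pick Q−Pick P: 1006a − 67b = −341.1;  Pick R−Pick P: 1130a − 345b = −207.
Solving gives a = −0.382556, b = −0.653011.
Then c = 87 − a·166 − b·870 = 718.62.
At (330, 1995): z_contact = −126.24 − 1302.76 + 718.62 = -710.38 m.
Depth below ground = -588.4 − (-710.38) = 122.0 m.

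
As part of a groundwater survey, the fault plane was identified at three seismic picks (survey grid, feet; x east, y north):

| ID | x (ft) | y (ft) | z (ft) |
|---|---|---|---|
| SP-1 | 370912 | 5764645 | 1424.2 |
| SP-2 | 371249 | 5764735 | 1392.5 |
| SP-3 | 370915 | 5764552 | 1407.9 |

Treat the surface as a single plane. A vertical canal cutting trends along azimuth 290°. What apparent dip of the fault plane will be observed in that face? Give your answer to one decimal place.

Two edge vectors: SP-1→SP-2 = (337, 90, -31.7), SP-1→SP-3 = (3, -93, -16.3).
Normal n = (SP-1→SP-2) × (SP-1→SP-3) = (-4415.1, 5398, -31611).
So ∂z/∂x = −n_x/n_z = −0.13967 and ∂z/∂y = −n_y/n_z = 0.17076.
Unit vector along 290° is (sin 290°, cos 290°) = (-0.9397, 0.3420).
Slope in that direction = a·(-0.9397) + b·(0.3420) = 0.18965.
Apparent dip = arctan|0.18965| = 10.7° (true dip is 12.4°, so apparent ≤ true as expected).

10.7°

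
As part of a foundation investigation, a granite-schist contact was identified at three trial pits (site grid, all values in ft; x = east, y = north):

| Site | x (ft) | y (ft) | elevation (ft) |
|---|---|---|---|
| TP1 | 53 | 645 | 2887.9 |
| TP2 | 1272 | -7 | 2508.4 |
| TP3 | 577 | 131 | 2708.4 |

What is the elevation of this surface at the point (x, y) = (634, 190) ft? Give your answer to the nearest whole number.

2697 ft

Two edge vectors: TP1→TP2 = (1219, -652, -379.5), TP1→TP3 = (524, -514, -179.5).
Normal n = (TP1→TP2) × (TP1→TP3) = (-78029, 19952.5, -284918).
So ∂z/∂x = −n_x/n_z = −0.27386 and ∂z/∂y = −n_y/n_z = 0.07003.
Intercept c from TP1: 2887.9 + 14.51 − 45.17 = 2857.25.
At (634, 190): z = −173.6 + 13.3 + 2857.25 = 2696.9 ft.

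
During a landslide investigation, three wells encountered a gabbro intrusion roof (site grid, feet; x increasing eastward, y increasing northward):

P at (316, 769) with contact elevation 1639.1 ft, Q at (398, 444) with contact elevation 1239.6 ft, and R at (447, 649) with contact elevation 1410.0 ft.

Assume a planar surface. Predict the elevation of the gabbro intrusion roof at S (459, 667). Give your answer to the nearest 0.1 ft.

1418.7 ft

Let the plane be z = a·x + b·y + c.
Q−P: 82a − 325b = −399.5;  R−P: 131a − 120b = −229.1.
Solving gives a = −0.81007, b = 1.02484.
Then c = 1639.1 − a·316 − b·769 = 1106.97.
At (459, 667): z = −371.8 + 683.6 + 1106.97 = 1418.7 ft.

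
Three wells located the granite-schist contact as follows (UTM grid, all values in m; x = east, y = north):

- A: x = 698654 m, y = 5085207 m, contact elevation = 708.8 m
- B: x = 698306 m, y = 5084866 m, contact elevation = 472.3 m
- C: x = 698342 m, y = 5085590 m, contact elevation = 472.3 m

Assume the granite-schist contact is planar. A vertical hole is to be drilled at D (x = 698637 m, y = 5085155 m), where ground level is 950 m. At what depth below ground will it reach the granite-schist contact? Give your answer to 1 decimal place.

Let the plane be z = a·x + b·y + c.
B−A: −348a − 341b = −236.5;  C−A: −312a + 383b = −236.5.
Solving gives a = 0.714406115, b = −0.035522956.
Then c = 708.8 − a·698654 − b·5085207 = −317772.31.
At (698637, 5085155): z_contact = 499110.54 − 180639.74 − 317772.31 = 698.50 m.
Depth below ground = 950 − 698.50 = 251.5 m.

251.5 m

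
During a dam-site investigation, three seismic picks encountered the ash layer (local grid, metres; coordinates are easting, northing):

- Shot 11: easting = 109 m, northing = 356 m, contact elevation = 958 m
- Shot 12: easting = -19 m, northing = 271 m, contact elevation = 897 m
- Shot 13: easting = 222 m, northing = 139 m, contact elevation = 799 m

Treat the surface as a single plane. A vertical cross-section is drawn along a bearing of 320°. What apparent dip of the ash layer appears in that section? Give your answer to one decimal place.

29.4°

Let the plane be z = a·easting + b·northing + c.
Shot 12−Shot 11: −128a − 85b = −61;  Shot 13−Shot 11: 113a − 217b = −159.
Solving gives a = −0.00744, b = 0.72885.
Unit vector along 320° is (sin 320°, cos 320°) = (-0.6428, 0.7660).
Slope in that direction = a·(-0.6428) + b·(0.7660) = 0.56311.
Apparent dip = arctan|0.56311| = 29.4° (true dip is 36.1°, so apparent ≤ true as expected).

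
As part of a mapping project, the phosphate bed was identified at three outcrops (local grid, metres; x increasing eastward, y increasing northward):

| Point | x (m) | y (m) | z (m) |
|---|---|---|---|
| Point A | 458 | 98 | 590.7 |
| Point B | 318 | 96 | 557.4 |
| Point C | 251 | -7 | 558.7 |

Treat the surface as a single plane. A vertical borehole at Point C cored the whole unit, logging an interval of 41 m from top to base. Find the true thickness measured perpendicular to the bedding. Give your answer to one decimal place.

Let the plane be z = a·x + b·y + c.
Point B−Point A: −140a − 2b = −33.3;  Point C−Point A: −207a − 105b = −32.
Solving gives a = 0.24027, b = −0.16891.
|∇z| = √(a²+b²) = 0.29370, so dip δ = arctan(0.29370) = 16.37°.
True thickness = vertical thickness × cos δ = 41 × cos 16.37° = 39.3 m.

39.3 m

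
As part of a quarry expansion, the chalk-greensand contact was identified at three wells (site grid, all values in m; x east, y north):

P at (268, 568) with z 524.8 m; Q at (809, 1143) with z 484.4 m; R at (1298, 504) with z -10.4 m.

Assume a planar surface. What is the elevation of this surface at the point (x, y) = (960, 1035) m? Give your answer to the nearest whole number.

Let the plane be z = a·x + b·y + c.
Q−P: 541a + 575b = −40.4;  R−P: 1030a − 64b = −535.2.
Solving gives a = −0.49504, b = 0.39550.
Then c = 524.8 − a·268 − b·568 = 432.82.
At (960, 1035): z = −475.2 + 409.3 + 432.82 = 366.9 m.

367 m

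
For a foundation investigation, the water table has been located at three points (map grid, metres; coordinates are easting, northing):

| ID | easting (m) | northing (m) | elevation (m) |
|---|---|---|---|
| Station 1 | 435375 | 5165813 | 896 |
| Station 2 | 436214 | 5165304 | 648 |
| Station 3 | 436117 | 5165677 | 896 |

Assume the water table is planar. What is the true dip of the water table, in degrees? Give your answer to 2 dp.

35.37°

Let the plane be z = a·easting + b·northing + c.
Station 2−Station 1: 839a − 509b = −248;  Station 3−Station 1: 742a − 136b = 0.
Solving gives a = 0.12796, b = 0.69816.
Gradient magnitude |∇z| = √(a² + b²) = √(0.01637 + 0.48742) = 0.70979.
True dip = arctan(0.70979) = 35.37°, dipping toward S (azimuth ≈ 190°).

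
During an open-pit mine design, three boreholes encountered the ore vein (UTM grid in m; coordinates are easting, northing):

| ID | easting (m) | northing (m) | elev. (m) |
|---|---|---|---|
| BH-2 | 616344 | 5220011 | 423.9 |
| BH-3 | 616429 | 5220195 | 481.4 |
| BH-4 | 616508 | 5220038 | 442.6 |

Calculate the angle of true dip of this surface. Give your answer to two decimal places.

Two edge vectors: BH-2→BH-3 = (85, 184, 57.5), BH-2→BH-4 = (164, 27, 18.7).
Normal n = (BH-2→BH-3) × (BH-2→BH-4) = (1888.3, 7840.5, -27881).
So ∂z/∂easting = −n_x/n_z = 0.06773 and ∂z/∂northing = −n_y/n_z = 0.28121.
Gradient magnitude |∇z| = √(a² + b²) = √(0.00459 + 0.07908) = 0.28925.
True dip = arctan(0.28925) = 16.13°, dipping toward SSW (azimuth ≈ 194°).

16.13°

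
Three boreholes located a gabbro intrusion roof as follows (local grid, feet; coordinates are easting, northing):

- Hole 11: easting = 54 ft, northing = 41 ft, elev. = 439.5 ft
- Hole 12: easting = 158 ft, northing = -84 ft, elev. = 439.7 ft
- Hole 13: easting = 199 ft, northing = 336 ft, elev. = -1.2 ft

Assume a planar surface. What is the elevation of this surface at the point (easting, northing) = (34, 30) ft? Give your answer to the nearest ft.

472 ft

Two edge vectors: Hole 11→Hole 12 = (104, -125, 0.2), Hole 11→Hole 13 = (145, 295, -440.7).
Normal n = (Hole 11→Hole 12) × (Hole 11→Hole 13) = (55028.5, 45861.8, 48805).
So ∂z/∂easting = −n_x/n_z = −1.12752 and ∂z/∂northing = −n_y/n_z = −0.93969.
Intercept c from Hole 11: 439.5 + 60.89 + 38.53 = 538.91.
At (34, 30): z = −38.3 − 28.2 + 538.91 = 472.4 ft.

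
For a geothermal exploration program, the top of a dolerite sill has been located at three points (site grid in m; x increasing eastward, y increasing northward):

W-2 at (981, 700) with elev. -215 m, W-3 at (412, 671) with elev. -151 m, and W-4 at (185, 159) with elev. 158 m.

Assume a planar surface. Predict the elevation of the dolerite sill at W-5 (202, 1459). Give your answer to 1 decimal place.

-579.8 m

Let the plane be z = a·x + b·y + c.
W-3−W-2: −569a − 29b = 64;  W-4−W-2: −796a − 541b = 373.
Solving gives a = −0.083608, b = −0.566447.
Then c = -215 − a·981 − b·700 = 263.53.
At (202, 1459): z = −16.9 − 826.4 + 263.53 = -579.8 m.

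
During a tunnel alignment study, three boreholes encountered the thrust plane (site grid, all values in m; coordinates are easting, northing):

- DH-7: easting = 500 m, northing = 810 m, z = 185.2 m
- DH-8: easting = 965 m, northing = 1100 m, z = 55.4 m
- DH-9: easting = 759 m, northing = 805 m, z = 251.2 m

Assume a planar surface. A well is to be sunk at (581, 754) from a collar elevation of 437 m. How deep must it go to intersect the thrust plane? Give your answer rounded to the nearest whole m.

186 m

Two edge vectors: DH-7→DH-8 = (465, 290, -129.8), DH-7→DH-9 = (259, -5, 66).
Normal n = (DH-7→DH-8) × (DH-7→DH-9) = (18491, -64308.2, -77435).
So ∂z/∂easting = −n_x/n_z = 0.23879 and ∂z/∂northing = −n_y/n_z = −0.83048.
Intercept c from DH-7: 185.2 − 119.40 + 672.69 = 738.49.
At (581, 754): z_contact = 138.7 − 626.2 + 738.49 = 251.0 m.
Depth below ground = 437 − 251.0 = 186 m.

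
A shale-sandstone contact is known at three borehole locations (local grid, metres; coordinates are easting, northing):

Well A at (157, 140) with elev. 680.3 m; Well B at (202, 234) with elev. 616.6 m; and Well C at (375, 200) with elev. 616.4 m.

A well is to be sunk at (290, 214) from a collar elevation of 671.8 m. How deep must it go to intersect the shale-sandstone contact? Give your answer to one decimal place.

53.6 m

Let the plane be z = a·easting + b·northing + c.
Well B−Well A: 45a + 94b = −63.7;  Well C−Well A: 218a + 60b = −63.9.
Solving gives a = −0.12279, b = −0.61888.
Then c = 680.3 − a·157 − b·140 = 786.22.
At (290, 214): z_contact = −35.61 − 132.44 + 786.22 = 618.17 m.
Depth below ground = 671.8 − 618.17 = 53.6 m.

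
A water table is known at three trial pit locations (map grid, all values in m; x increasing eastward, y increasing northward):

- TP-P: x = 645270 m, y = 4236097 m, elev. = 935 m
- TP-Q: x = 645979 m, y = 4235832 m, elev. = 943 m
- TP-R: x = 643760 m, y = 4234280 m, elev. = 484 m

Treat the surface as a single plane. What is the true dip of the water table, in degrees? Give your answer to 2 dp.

11.24°

Two edge vectors: TP-P→TP-Q = (709, -265, 8), TP-P→TP-R = (-1510, -1817, -451).
Normal n = (TP-P→TP-Q) × (TP-P→TP-R) = (134051, 307679, -1688403).
So ∂z/∂x = −n_x/n_z = 0.07940 and ∂z/∂y = −n_y/n_z = 0.18223.
Gradient magnitude |∇z| = √(a² + b²) = √(0.00630 + 0.03321) = 0.19878.
True dip = arctan(0.19878) = 11.24°, dipping toward SSW (azimuth ≈ 204°).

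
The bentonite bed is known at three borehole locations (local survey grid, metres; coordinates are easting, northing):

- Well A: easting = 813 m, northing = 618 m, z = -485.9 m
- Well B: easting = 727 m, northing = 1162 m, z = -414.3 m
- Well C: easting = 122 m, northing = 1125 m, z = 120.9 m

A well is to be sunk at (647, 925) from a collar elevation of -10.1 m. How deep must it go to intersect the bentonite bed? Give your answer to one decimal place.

Let the plane be z = a·easting + b·northing + c.
Well B−Well A: −86a + 544b = 71.6;  Well C−Well A: −691a + 507b = 606.8.
Solving gives a = −0.884129, b = −0.008153.
Then c = -485.9 − a·813 − b·618 = 237.94.
At (647, 925): z_contact = −572.03 − 7.54 + 237.94 = -341.64 m.
Depth below ground = -10.1 − (-341.64) = 331.5 m.

331.5 m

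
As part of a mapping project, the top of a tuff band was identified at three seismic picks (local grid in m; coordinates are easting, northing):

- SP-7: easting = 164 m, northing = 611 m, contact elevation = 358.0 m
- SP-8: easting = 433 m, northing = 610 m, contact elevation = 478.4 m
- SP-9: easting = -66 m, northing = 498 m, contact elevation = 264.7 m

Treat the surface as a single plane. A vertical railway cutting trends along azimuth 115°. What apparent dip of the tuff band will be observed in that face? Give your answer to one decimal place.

Let the plane be z = a·easting + b·northing + c.
SP-8−SP-7: 269a − 1b = 120.4;  SP-9−SP-7: −230a − 113b = −93.3.
Solving gives a = 0.44727, b = −0.08471.
Unit vector along 115° is (sin 115°, cos 115°) = (0.9063, -0.4226).
Slope in that direction = a·(0.9063) + b·(-0.4226) = 0.44116.
Apparent dip = arctan|0.44116| = 23.8° (true dip is 24.5°, so apparent ≤ true as expected).

23.8°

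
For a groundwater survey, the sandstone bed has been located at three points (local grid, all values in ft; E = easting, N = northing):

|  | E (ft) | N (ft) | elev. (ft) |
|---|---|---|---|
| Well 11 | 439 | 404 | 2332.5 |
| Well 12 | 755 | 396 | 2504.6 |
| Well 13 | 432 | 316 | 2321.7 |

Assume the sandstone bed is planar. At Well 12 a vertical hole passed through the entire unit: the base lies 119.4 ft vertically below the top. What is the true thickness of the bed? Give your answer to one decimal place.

104.5 ft

Two edge vectors: Well 11→Well 12 = (316, -8, 172.1), Well 11→Well 13 = (-7, -88, -10.8).
Normal n = (Well 11→Well 12) × (Well 11→Well 13) = (15231.2, 2208.1, -27864).
So ∂z/∂E = −n_x/n_z = 0.54663 and ∂z/∂N = −n_y/n_z = 0.07925.
|∇z| = √(a²+b²) = 0.55234, so dip δ = arctan(0.55234) = 28.91°.
True thickness = vertical thickness × cos δ = 119.4 × cos 28.91° = 104.5 ft.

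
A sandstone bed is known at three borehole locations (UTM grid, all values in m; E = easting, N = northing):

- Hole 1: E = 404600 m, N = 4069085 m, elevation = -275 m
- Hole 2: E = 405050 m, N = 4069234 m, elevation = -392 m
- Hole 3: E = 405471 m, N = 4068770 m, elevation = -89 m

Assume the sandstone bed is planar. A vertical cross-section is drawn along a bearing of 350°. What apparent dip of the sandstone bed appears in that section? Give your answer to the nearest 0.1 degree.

33.7°

Let the plane be z = a·E + b·N + c.
Hole 2−Hole 1: 450a + 149b = −117;  Hole 3−Hole 1: 871a − 315b = 186.
Solving gives a = −0.03366, b = −0.68356.
Unit vector along 350° is (sin 350°, cos 350°) = (-0.1736, 0.9848).
Slope in that direction = a·(-0.1736) + b·(0.9848) = −0.66733.
Apparent dip = arctan|0.66733| = 33.7° (true dip is 34.4°, so apparent ≤ true as expected).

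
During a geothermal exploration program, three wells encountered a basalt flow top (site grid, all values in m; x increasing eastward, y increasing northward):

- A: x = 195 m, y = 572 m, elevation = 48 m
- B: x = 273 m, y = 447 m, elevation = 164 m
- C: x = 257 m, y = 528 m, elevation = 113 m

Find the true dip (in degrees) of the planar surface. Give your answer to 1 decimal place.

40.5°

Two edge vectors: A→B = (78, -125, 116), A→C = (62, -44, 65).
Normal n = (A→B) × (A→C) = (-3021, 2122, 4318).
So ∂z/∂x = −n_x/n_z = 0.69963 and ∂z/∂y = −n_y/n_z = −0.49143.
Gradient magnitude |∇z| = √(a² + b²) = √(0.48948 + 0.24150) = 0.85498.
True dip = arctan(0.85498) = 40.5°, dipping toward NW (azimuth ≈ 305°).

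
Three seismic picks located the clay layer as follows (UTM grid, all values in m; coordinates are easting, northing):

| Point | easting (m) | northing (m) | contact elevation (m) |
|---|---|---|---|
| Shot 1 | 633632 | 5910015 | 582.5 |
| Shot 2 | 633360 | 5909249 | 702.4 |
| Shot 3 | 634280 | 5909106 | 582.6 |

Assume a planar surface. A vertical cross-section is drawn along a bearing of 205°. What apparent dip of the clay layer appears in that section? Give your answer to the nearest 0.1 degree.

Let the plane be z = a·easting + b·northing + c.
Shot 2−Shot 1: −272a − 766b = 119.9;  Shot 3−Shot 1: 648a − 909b = 0.1.
Solving gives a = −0.14646, b = −0.10452.
Unit vector along 205° is (sin 205°, cos 205°) = (-0.4226, -0.9063).
Slope in that direction = a·(-0.4226) + b·(-0.9063) = 0.15662.
Apparent dip = arctan|0.15662| = 8.9° (true dip is 10.2°, so apparent ≤ true as expected).

8.9°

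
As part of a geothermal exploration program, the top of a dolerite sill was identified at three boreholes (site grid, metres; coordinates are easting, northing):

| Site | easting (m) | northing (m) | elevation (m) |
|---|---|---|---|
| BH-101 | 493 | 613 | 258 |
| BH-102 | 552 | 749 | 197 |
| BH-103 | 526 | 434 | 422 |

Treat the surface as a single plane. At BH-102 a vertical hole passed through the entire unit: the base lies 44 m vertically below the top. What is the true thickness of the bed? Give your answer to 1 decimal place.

Let the plane be z = a·easting + b·northing + c.
BH-102−BH-101: 59a + 136b = −61;  BH-103−BH-101: 33a − 179b = 164.
Solving gives a = 0.75653, b = −0.77673.
|∇z| = √(a²+b²) = 1.08427, so dip δ = arctan(1.08427) = 47.32°.
True thickness = vertical thickness × cos δ = 44 × cos 47.32° = 29.8 m.

29.8 m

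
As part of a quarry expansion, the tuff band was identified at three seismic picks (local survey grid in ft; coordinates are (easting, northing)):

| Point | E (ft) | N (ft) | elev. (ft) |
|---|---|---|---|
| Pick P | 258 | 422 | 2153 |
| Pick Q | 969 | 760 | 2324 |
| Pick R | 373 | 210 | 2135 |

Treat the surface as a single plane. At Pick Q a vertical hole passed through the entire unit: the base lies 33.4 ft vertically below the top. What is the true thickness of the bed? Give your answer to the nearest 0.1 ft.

32.5 ft

Let the plane be z = a·E + b·N + c.
Pick Q−Pick P: 711a + 338b = 171;  Pick R−Pick P: 115a − 212b = −18.
Solving gives a = 0.15911, b = 0.17122.
|∇z| = √(a²+b²) = 0.23373, so dip δ = arctan(0.23373) = 13.16°.
True thickness = vertical thickness × cos δ = 33.4 × cos 13.16° = 32.5 ft.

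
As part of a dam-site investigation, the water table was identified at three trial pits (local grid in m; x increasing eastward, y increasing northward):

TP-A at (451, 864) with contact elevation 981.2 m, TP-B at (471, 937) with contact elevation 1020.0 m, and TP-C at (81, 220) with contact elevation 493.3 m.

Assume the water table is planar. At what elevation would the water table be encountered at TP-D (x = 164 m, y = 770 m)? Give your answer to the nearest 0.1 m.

734.7 m

Let the plane be z = a·x + b·y + c.
TP-B−TP-A: 20a + 73b = 38.8;  TP-C−TP-A: −370a − 644b = −487.9.
Solving gives a = 0.75226, b = 0.32541.
Then c = 981.2 − a·451 − b·864 = 360.78.
At (164, 770): z = 123.4 + 250.6 + 360.78 = 734.7 m.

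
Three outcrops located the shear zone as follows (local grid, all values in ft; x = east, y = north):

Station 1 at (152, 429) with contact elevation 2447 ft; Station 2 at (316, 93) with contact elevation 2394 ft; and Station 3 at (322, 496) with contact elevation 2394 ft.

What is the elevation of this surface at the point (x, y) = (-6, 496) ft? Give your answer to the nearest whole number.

2497 ft

Let the plane be z = a·x + b·y + c.
Station 2−Station 1: 164a − 336b = −53;  Station 3−Station 1: 170a + 67b = −53.
Solving gives a = −0.31360, b = 0.00467.
Then c = 2447 − a·152 − b·429 = 2492.66.
At (-6, 496): z = 1.9 + 2.3 + 2492.66 = 2496.9 ft.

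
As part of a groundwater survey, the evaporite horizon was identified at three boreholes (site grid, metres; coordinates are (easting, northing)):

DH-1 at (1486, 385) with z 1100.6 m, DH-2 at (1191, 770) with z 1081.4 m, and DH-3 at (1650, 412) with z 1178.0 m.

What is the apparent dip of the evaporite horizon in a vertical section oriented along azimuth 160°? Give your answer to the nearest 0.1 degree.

Two edge vectors: DH-1→DH-2 = (-295, 385, -19.2), DH-1→DH-3 = (164, 27, 77.4).
Normal n = (DH-1→DH-2) × (DH-1→DH-3) = (30317.4, 19684.2, -71105).
So ∂z/∂E = −n_x/n_z = 0.42638 and ∂z/∂N = −n_y/n_z = 0.27683.
Unit vector along 160° is (sin 160°, cos 160°) = (0.3420, -0.9397).
Slope in that direction = a·(0.3420) + b·(-0.9397) = −0.11431.
Apparent dip = arctan|0.11431| = 6.5° (true dip is 26.9°, so apparent ≤ true as expected).

6.5°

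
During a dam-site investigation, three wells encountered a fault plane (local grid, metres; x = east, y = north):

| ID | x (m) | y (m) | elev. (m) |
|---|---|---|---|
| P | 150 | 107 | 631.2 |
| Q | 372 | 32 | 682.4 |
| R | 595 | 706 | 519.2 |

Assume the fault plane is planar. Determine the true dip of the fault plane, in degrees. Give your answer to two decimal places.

Two edge vectors: P→Q = (222, -75, 51.2), P→R = (445, 599, -112).
Normal n = (P→Q) × (P→R) = (-22268.8, 47648, 166353).
So ∂z/∂x = −n_x/n_z = 0.13386 and ∂z/∂y = −n_y/n_z = −0.28643.
Gradient magnitude |∇z| = √(a² + b²) = √(0.01792 + 0.08204) = 0.31616.
True dip = arctan(0.31616) = 17.55°, dipping toward NNW (azimuth ≈ 335°).

17.55°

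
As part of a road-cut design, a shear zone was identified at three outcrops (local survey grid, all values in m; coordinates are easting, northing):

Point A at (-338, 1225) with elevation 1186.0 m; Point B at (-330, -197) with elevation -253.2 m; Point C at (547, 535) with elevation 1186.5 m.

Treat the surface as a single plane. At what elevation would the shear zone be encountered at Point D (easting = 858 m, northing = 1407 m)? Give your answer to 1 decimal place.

2319.6 m

Two edge vectors: Point A→Point B = (8, -1422, -1439.2), Point A→Point C = (885, -690, 0.5).
Normal n = (Point A→Point B) × (Point A→Point C) = (-993759, -1273696, 1252950).
So ∂z/∂easting = −n_x/n_z = 0.793135 and ∂z/∂northing = −n_y/n_z = 1.016558.
Intercept c from Point A: 1186 + 268.08 − 1245.28 = 208.80.
At (858, 1407): z = 680.5 + 1430.3 + 208.80 = 2319.6 m.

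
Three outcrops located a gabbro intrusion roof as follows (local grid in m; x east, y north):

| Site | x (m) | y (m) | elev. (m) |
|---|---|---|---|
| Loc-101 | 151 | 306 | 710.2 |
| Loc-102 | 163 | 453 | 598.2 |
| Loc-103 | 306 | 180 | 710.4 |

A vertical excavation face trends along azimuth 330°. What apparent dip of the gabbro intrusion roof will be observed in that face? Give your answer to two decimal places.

18.21°

Let the plane be z = a·x + b·y + c.
Loc-102−Loc-101: 12a + 147b = −112;  Loc-103−Loc-101: 155a − 126b = 0.2.
Solving gives a = −0.57960, b = −0.71459.
Unit vector along 330° is (sin 330°, cos 330°) = (-0.5000, 0.8660).
Slope in that direction = a·(-0.5000) + b·(0.8660) = −0.32905.
Apparent dip = arctan|0.32905| = 18.21° (true dip is 42.6°, so apparent ≤ true as expected).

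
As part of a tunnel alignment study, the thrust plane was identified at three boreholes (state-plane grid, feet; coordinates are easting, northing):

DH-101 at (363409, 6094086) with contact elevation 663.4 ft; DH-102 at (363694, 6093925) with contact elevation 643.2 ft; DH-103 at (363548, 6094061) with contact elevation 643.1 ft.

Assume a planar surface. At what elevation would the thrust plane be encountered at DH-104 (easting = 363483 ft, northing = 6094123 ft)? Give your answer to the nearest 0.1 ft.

642.8 ft

Let the plane be z = a·easting + b·northing + c.
DH-102−DH-101: 285a − 161b = −20.2;  DH-103−DH-101: 139a − 25b = −20.3.
Solving gives a = −0.181152485, b = −0.195207814.
Then c = 663.4 − a·363409 − b·6094086 = 1256109.05.
At (363483, 6094123): z = −65845.8 − 1189620.4 + 1256109.05 = 642.8 ft.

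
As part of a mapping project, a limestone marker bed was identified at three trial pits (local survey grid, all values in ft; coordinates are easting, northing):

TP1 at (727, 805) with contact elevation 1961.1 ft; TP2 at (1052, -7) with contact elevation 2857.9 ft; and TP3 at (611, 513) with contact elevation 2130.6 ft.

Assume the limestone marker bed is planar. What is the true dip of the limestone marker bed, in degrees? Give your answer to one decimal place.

Let the plane be z = a·easting + b·northing + c.
TP2−TP1: 325a − 812b = 896.8;  TP3−TP1: −116a − 292b = 169.5.
Solving gives a = 0.65699, b = −0.84148.
Gradient magnitude |∇z| = √(a² + b²) = √(0.43164 + 0.70808) = 1.06758.
True dip = arctan(1.06758) = 46.9°, dipping toward NW (azimuth ≈ 322°).

46.9°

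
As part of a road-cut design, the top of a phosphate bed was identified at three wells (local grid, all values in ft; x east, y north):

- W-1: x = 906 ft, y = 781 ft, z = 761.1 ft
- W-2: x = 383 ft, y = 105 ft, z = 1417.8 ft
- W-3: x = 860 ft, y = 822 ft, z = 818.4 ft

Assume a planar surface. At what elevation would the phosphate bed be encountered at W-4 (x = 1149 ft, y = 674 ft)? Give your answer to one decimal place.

457.9 ft

Two edge vectors: W-1→W-2 = (-523, -676, 656.7), W-1→W-3 = (-46, 41, 57.3).
Normal n = (W-1→W-2) × (W-1→W-3) = (-65659.5, -240.3, -52539).
So ∂z/∂x = −n_x/n_z = −1.249729 and ∂z/∂y = −n_y/n_z = −0.004574.
Intercept c from W-1: 761.1 + 1132.25 + 3.57 = 1896.93.
At (1149, 674): z = −1435.9 − 3.1 + 1896.93 = 457.9 ft.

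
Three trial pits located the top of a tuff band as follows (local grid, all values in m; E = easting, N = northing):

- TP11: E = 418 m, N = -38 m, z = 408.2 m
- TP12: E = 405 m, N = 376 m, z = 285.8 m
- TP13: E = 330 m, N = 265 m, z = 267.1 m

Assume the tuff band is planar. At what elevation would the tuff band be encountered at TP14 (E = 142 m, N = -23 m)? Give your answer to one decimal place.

222.9 m

Let the plane be z = a·E + b·N + c.
TP12−TP11: −13a + 414b = −122.4;  TP13−TP11: −88a + 303b = −141.1.
Solving gives a = 0.65639, b = −0.27504.
Then c = 408.2 − a·418 − b·-38 = 123.38.
At (142, -23): z = 93.2 + 6.3 + 123.38 = 222.9 m.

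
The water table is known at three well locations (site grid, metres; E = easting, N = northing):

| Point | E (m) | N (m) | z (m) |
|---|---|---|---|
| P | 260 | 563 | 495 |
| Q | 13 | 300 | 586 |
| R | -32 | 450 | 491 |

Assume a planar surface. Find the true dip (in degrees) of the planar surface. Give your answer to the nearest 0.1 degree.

Let the plane be z = a·E + b·N + c.
Q−P: −247a − 263b = 91;  R−P: −292a − 113b = −4.
Solving gives a = 0.23187, b = −0.56377.
Gradient magnitude |∇z| = √(a² + b²) = √(0.05376 + 0.31784) = 0.60959.
True dip = arctan(0.60959) = 31.4°, dipping toward NNW (azimuth ≈ 338°).

31.4°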